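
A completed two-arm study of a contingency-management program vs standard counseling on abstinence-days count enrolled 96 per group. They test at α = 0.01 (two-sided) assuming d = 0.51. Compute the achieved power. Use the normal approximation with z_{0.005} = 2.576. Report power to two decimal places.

power ≈ 0.83

For two equal groups, power = Φ(d·√(n/2) − z_{α/2}).
d·√(n/2) = 0.51 × √(96/2) = 0.51 × 6.928 = 3.533.
z_β = 3.533 − 2.576 = 0.957.
Power = Φ(0.957) = 0.831.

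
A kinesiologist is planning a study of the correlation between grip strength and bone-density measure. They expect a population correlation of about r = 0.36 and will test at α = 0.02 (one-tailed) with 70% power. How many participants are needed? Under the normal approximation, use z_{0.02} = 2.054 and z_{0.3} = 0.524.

n = 50

Fisher's z: C = ½·ln((1+r)/(1−r)) = ½·ln(2.1250) = 0.3769.
n = ((z_{α} + z_β)/C)² + 3.
(2.054 + 0.524) / 0.3769 = 2.578 / 0.3769 = 6.840.
n = 6.840² + 3 = 46.79 + 3 = 49.8.
Round up.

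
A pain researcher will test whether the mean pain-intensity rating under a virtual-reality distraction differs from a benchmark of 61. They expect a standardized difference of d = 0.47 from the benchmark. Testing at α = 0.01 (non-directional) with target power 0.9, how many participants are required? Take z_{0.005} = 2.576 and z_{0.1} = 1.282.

n = 68

For a one-sample test: n = ((z_{α/2} + z_β) / d)².
z_{α/2} + z_β = 2.576 + 1.282 = 3.858.
n = (3.858 / 0.47)² = 8.209² = 67.38.
Round up.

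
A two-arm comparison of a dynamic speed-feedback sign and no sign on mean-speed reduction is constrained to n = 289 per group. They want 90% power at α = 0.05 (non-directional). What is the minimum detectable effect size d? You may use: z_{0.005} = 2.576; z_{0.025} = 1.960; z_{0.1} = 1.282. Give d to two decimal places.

d_min ≈ 0.27

For two independent groups of n = 289 each: d_min = (z_{α/2} + z_β)·√(2/n).
z-sum = 1.960 + 1.282 = 3.242.
d_min = 3.242 × √(2/289) = 3.242 × 0.0832 = 0.270.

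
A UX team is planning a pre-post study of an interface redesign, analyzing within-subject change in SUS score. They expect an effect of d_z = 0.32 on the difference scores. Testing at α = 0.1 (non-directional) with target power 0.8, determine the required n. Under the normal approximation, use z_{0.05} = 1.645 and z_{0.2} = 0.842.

n = 61 pairs

For a paired (one-sample on differences) test: n = ((z_{α/2} + z_β) / d)².
z_{α/2} + z_β = 1.645 + 0.842 = 2.487.
n = (2.487 / 0.32)² = 7.772² = 60.40.
Round up.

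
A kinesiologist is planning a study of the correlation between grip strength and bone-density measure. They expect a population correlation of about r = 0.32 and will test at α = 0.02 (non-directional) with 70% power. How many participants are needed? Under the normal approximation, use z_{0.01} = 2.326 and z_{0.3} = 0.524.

n = 77

Fisher's z: C = ½·ln((1+r)/(1−r)) = ½·ln(1.9412) = 0.3316.
n = ((z_{α/2} + z_β)/C)² + 3.
(2.326 + 0.524) / 0.3316 = 2.850 / 0.3316 = 8.595.
n = 8.595² + 3 = 73.87 + 3 = 76.9.
Round up.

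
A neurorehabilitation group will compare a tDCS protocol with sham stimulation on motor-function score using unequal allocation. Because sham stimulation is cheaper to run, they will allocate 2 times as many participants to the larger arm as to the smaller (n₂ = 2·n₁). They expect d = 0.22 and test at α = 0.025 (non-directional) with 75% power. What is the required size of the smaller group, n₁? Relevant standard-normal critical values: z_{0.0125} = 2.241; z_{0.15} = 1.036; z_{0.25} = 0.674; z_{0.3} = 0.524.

n₁ = 264

With allocation ratio k = n₂/n₁ = 2, Var(x̄₁−x̄₂) = σ²(1/n₁ + 1/(k·n₁)) = σ²·(k+1)/(k·n₁).
So n₁ = (1 + 1/k)·((z_{α/2} + z_β)/d)² = 1.500 × (2.915/0.22)².
n₁ = 1.500 × 175.56 = 263.3.
Round up: n₁ = 264, giving n₂ = 2 × 264 = 528.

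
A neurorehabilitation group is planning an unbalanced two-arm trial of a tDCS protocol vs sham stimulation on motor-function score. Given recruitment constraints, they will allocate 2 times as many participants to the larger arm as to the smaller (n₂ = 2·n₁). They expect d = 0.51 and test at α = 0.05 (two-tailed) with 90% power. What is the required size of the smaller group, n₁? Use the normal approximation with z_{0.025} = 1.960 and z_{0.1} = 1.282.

With allocation ratio k = n₂/n₁ = 2, Var(x̄₁−x̄₂) = σ²(1/n₁ + 1/(k·n₁)) = σ²·(k+1)/(k·n₁).
So n₁ = (1 + 1/k)·((z_{α/2} + z_β)/d)² = 1.500 × (3.242/0.51)².
n₁ = 1.500 × 40.41 = 60.6.
Round up: n₁ = 61, giving n₂ = 2 × 61 = 122.

n₁ = 61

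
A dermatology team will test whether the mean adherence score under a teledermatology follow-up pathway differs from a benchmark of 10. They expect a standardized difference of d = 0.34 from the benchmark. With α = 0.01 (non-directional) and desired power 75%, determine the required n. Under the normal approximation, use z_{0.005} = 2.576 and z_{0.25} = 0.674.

For a one-sample test: n = ((z_{α/2} + z_β) / d)².
z_{α/2} + z_β = 2.576 + 0.674 = 3.250.
n = (3.250 / 0.34)² = 9.559² = 91.37.
Round up.

n = 92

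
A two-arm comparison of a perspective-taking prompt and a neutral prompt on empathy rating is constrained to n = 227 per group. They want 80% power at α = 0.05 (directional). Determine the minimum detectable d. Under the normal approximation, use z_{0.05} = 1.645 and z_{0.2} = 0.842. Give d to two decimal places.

d_min ≈ 0.23

For two independent groups of n = 227 each: d_min = (z_{α} + z_β)·√(2/n).
z-sum = 1.645 + 0.842 = 2.487.
d_min = 2.487 × √(2/227) = 2.487 × 0.0939 = 0.233.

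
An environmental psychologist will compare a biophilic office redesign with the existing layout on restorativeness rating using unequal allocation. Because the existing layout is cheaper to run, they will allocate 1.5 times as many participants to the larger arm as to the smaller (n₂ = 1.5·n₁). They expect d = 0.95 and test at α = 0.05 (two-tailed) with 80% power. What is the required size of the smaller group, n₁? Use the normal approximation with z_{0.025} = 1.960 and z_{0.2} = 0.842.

n₁ = 15

With allocation ratio k = n₂/n₁ = 1.5, Var(x̄₁−x̄₂) = σ²(1/n₁ + 1/(k·n₁)) = σ²·(k+1)/(k·n₁).
So n₁ = (1 + 1/k)·((z_{α/2} + z_β)/d)² = 1.667 × (2.802/0.95)².
n₁ = 1.667 × 8.70 = 14.5.
Round up: n₁ = 15, giving n₂ = ⌈1.5 × 15⌉ = ⌈22.5⌉ = 23.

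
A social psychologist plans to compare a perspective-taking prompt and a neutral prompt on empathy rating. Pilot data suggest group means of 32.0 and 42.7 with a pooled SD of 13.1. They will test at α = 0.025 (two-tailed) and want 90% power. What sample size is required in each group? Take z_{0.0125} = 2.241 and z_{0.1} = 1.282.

n = 38 per group

Cohen's d = |M₁ − M₂| / SD_pooled = |32.0 − 42.7| / 13.1 = 10.7 / 13.1 = 0.817.
For two independent groups with equal n: n = 2·((z_{α/2} + z_β) / d)².
z_{α/2} + z_β = 2.241 + 1.282 = 3.523.
n = 2 × (3.523 / 0.817)² = 2 × 4.312² = 2 × 18.59 = 37.2.
Round up to the next whole participant.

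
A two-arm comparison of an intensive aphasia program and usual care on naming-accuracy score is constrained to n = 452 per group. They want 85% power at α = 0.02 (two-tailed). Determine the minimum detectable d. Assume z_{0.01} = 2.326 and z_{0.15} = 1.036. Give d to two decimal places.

d_min ≈ 0.22

For two independent groups of n = 452 each: d_min = (z_{α/2} + z_β)·√(2/n).
z-sum = 2.326 + 1.036 = 3.362.
d_min = 3.362 × √(2/452) = 3.362 × 0.0665 = 0.224.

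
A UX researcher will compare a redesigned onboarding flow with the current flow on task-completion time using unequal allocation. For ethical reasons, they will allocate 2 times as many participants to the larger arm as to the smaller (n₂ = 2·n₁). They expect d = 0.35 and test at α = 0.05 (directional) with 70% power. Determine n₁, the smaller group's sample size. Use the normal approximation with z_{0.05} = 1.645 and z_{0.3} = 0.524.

With allocation ratio k = n₂/n₁ = 2, Var(x̄₁−x̄₂) = σ²(1/n₁ + 1/(k·n₁)) = σ²·(k+1)/(k·n₁).
So n₁ = (1 + 1/k)·((z_{α} + z_β)/d)² = 1.500 × (2.169/0.35)².
n₁ = 1.500 × 38.40 = 57.6.
Round up: n₁ = 58, giving n₂ = 2 × 58 = 116.

n₁ = 58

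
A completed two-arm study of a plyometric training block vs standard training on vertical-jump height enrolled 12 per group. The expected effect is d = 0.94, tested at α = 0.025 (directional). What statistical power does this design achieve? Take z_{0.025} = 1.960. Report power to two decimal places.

For two equal groups, power = Φ(d·√(n/2) − z_{α}).
d·√(n/2) = 0.94 × √(12/2) = 0.94 × 2.449 = 2.303.
z_β = 2.303 − 1.960 = 0.343.
Power = Φ(0.343) = 0.634.

power ≈ 0.63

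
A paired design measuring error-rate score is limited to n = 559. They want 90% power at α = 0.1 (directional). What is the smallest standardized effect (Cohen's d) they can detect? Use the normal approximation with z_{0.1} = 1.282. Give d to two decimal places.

d_min ≈ 0.11

For a single sample (or paired design) of n = 559: d_min = (z_{α} + z_β)/√n.
z-sum = 1.282 + 1.282 = 2.564.
d_min = 2.564 / √559 = 2.564 / 23.643 = 0.108.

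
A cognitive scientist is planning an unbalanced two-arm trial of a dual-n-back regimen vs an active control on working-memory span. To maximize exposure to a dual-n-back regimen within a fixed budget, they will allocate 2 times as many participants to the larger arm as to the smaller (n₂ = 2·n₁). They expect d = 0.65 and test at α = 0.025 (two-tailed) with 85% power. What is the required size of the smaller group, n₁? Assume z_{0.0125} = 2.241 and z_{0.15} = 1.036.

n₁ = 39

With allocation ratio k = n₂/n₁ = 2, Var(x̄₁−x̄₂) = σ²(1/n₁ + 1/(k·n₁)) = σ²·(k+1)/(k·n₁).
So n₁ = (1 + 1/k)·((z_{α/2} + z_β)/d)² = 1.500 × (3.277/0.65)².
n₁ = 1.500 × 25.42 = 38.1.
Round up: n₁ = 39, giving n₂ = 2 × 39 = 78.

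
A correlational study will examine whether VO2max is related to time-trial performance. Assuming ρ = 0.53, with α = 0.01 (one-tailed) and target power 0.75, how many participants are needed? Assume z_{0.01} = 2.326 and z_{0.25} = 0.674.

Fisher's z: C = ½·ln((1+r)/(1−r)) = ½·ln(3.2553) = 0.5901.
n = ((z_{α} + z_β)/C)² + 3.
(2.326 + 0.674) / 0.5901 = 3.000 / 0.5901 = 5.084.
n = 5.084² + 3 = 25.85 + 3 = 28.8.
Round up.

n = 29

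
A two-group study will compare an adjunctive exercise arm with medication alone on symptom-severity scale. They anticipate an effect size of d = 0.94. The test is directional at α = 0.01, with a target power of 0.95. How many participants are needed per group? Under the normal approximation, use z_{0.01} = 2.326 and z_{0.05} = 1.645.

n = 36 per group

For two independent groups with equal n: n = 2·((z_{α} + z_β) / d)².
z_{α} + z_β = 2.326 + 1.645 = 3.971.
n = 2 × (3.971 / 0.94)² = 2 × 4.224² = 2 × 17.85 = 35.7.
Round up to the next whole participant.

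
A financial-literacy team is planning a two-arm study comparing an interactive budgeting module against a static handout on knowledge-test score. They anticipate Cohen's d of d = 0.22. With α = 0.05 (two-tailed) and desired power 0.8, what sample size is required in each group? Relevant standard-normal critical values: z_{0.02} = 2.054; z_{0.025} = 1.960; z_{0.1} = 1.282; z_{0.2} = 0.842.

n = 325 per group

For two independent groups with equal n: n = 2·((z_{α/2} + z_β) / d)².
z_{α/2} + z_β = 1.960 + 0.842 = 2.802.
n = 2 × (2.802 / 0.22)² = 2 × 12.736² = 2 × 162.21 = 324.4.
Round up to the next whole participant.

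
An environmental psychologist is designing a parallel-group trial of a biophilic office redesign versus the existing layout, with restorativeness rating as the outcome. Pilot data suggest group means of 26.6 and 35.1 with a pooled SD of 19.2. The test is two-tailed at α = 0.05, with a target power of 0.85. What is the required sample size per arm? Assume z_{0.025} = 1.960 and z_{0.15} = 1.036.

Cohen's d = |M₁ − M₂| / SD_pooled = |26.6 − 35.1| / 19.2 = 8.5 / 19.2 = 0.443.
For two independent groups with equal n: n = 2·((z_{α/2} + z_β) / d)².
z_{α/2} + z_β = 1.960 + 1.036 = 2.996.
n = 2 × (2.996 / 0.443)² = 2 × 6.763² = 2 × 45.74 = 91.5.
Round up to the next whole participant.

n = 92 per group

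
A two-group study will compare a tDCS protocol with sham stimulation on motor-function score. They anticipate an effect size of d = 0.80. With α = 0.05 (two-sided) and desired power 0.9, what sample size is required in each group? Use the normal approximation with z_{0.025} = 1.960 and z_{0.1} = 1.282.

For two independent groups with equal n: n = 2·((z_{α/2} + z_β) / d)².
z_{α/2} + z_β = 1.960 + 1.282 = 3.242.
n = 2 × (3.242 / 0.80)² = 2 × 4.052² = 2 × 16.42 = 32.8.
Round up to the next whole participant.

n = 33 per group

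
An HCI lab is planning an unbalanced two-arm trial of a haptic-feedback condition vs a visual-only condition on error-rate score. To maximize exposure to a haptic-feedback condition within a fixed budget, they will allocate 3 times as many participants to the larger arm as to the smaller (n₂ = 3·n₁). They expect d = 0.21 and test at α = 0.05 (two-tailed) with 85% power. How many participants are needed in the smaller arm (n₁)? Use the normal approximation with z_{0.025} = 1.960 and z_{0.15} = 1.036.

n₁ = 272

With allocation ratio k = n₂/n₁ = 3, Var(x̄₁−x̄₂) = σ²(1/n₁ + 1/(k·n₁)) = σ²·(k+1)/(k·n₁).
So n₁ = (1 + 1/k)·((z_{α/2} + z_β)/d)² = 1.333 × (2.996/0.21)².
n₁ = 1.333 × 203.54 = 271.4.
Round up: n₁ = 272, giving n₂ = 3 × 272 = 816.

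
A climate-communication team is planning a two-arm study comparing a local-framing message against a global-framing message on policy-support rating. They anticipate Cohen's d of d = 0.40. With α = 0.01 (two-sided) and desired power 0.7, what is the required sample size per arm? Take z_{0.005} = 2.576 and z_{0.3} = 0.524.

n = 121 per group

For two independent groups with equal n: n = 2·((z_{α/2} + z_β) / d)².
z_{α/2} + z_β = 2.576 + 0.524 = 3.100.
n = 2 × (3.100 / 0.40)² = 2 × 7.750² = 2 × 60.06 = 120.1.
Round up to the next whole participant.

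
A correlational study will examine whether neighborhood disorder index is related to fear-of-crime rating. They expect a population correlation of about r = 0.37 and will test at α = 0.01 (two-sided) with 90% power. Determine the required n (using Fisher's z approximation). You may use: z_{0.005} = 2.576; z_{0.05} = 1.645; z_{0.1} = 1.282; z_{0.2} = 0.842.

n = 102

Fisher's z: C = ½·ln((1+r)/(1−r)) = ½·ln(2.1746) = 0.3884.
n = ((z_{α/2} + z_β)/C)² + 3.
(2.576 + 1.282) / 0.3884 = 3.858 / 0.3884 = 9.933.
n = 9.933² + 3 = 98.67 + 3 = 101.7.
Round up.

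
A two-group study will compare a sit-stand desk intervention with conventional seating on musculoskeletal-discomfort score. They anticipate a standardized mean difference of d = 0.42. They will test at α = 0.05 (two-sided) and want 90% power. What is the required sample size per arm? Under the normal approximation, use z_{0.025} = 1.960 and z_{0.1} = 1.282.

n = 120 per group

For two independent groups with equal n: n = 2·((z_{α/2} + z_β) / d)².
z_{α/2} + z_β = 1.960 + 1.282 = 3.242.
n = 2 × (3.242 / 0.42)² = 2 × 7.719² = 2 × 59.58 = 119.2.
Round up to the next whole participant.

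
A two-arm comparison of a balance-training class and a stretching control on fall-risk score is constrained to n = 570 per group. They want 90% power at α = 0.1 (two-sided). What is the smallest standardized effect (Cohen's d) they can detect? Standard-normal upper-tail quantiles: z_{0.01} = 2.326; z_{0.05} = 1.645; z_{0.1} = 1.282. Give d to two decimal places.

d_min ≈ 0.17

For two independent groups of n = 570 each: d_min = (z_{α/2} + z_β)·√(2/n).
z-sum = 1.645 + 1.282 = 2.927.
d_min = 2.927 × √(2/570) = 2.927 × 0.0592 = 0.173.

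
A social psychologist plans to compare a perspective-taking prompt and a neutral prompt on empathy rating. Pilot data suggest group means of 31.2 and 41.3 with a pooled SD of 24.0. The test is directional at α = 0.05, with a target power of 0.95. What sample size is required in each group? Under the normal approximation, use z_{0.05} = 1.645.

n = 123 per group

Cohen's d = |M₁ − M₂| / SD_pooled = |31.2 − 41.3| / 24.0 = 10.1 / 24.0 = 0.421.
For two independent groups with equal n: n = 2·((z_{α} + z_β) / d)².
z_{α} + z_β = 1.645 + 1.645 = 3.290.
n = 2 × (3.290 / 0.421)² = 2 × 7.815² = 2 × 61.07 = 122.1.
Round up to the next whole participant.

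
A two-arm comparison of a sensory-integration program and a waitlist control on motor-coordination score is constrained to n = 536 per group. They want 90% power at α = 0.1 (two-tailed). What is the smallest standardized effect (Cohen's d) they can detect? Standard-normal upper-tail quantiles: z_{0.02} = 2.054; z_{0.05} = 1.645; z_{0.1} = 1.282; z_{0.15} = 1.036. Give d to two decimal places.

d_min ≈ 0.18

For two independent groups of n = 536 each: d_min = (z_{α/2} + z_β)·√(2/n).
z-sum = 1.645 + 1.282 = 2.927.
d_min = 2.927 × √(2/536) = 2.927 × 0.0611 = 0.179.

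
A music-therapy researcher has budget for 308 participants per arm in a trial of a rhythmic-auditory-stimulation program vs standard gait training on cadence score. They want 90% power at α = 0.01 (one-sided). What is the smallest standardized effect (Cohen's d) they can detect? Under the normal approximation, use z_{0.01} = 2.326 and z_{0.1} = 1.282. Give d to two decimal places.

For two independent groups of n = 308 each: d_min = (z_{α} + z_β)·√(2/n).
z-sum = 2.326 + 1.282 = 3.608.
d_min = 3.608 × √(2/308) = 3.608 × 0.0806 = 0.291.

d_min ≈ 0.29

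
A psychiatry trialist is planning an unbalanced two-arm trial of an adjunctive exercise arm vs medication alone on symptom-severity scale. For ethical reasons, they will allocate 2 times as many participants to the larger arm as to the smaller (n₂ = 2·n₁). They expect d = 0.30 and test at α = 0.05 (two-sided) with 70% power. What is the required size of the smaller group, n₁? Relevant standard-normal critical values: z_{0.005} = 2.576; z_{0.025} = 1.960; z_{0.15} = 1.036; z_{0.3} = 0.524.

With allocation ratio k = n₂/n₁ = 2, Var(x̄₁−x̄₂) = σ²(1/n₁ + 1/(k·n₁)) = σ²·(k+1)/(k·n₁).
So n₁ = (1 + 1/k)·((z_{α/2} + z_β)/d)² = 1.500 × (2.484/0.30)².
n₁ = 1.500 × 68.56 = 102.8.
Round up: n₁ = 103, giving n₂ = 2 × 103 = 206.

n₁ = 103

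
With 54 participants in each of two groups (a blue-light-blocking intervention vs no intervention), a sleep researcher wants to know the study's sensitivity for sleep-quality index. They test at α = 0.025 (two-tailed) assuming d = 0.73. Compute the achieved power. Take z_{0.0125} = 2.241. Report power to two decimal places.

power ≈ 0.94

For two equal groups, power = Φ(d·√(n/2) − z_{α/2}).
d·√(n/2) = 0.73 × √(54/2) = 0.73 × 5.196 = 3.793.
z_β = 3.793 − 2.241 = 1.552.
Power = Φ(1.552) = 0.940.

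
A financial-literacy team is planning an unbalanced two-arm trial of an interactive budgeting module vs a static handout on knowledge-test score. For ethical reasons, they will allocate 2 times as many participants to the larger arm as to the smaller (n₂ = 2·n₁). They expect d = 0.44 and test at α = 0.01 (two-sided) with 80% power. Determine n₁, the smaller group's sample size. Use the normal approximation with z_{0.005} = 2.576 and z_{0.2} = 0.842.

With allocation ratio k = n₂/n₁ = 2, Var(x̄₁−x̄₂) = σ²(1/n₁ + 1/(k·n₁)) = σ²·(k+1)/(k·n₁).
So n₁ = (1 + 1/k)·((z_{α/2} + z_β)/d)² = 1.500 × (3.418/0.44)².
n₁ = 1.500 × 60.34 = 90.5.
Round up: n₁ = 91, giving n₂ = 2 × 91 = 182.

n₁ = 91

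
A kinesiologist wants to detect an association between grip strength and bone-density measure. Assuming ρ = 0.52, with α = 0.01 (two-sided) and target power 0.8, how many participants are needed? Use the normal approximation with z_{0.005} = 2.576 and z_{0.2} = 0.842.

n = 39

Fisher's z: C = ½·ln((1+r)/(1−r)) = ½·ln(3.1667) = 0.5763.
n = ((z_{α/2} + z_β)/C)² + 3.
(2.576 + 0.842) / 0.5763 = 3.418 / 0.5763 = 5.931.
n = 5.931² + 3 = 35.18 + 3 = 38.2.
Round up.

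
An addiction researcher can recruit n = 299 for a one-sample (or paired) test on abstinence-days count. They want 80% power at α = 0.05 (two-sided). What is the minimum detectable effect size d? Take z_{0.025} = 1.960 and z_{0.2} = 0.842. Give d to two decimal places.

For a single sample (or paired design) of n = 299: d_min = (z_{α/2} + z_β)/√n.
z-sum = 1.960 + 0.842 = 2.802.
d_min = 2.802 / √299 = 2.802 / 17.292 = 0.162.

d_min ≈ 0.16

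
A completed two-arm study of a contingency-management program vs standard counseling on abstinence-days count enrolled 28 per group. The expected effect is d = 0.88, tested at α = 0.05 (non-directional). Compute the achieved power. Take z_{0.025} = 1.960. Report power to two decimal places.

For two equal groups, power = Φ(d·√(n/2) − z_{α/2}).
d·√(n/2) = 0.88 × √(28/2) = 0.88 × 3.742 = 3.293.
z_β = 3.293 − 1.960 = 1.333.
Power = Φ(1.333) = 0.909.

power ≈ 0.91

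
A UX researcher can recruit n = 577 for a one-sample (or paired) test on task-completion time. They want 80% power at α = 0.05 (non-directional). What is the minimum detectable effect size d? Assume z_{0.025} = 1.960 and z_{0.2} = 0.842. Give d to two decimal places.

d_min ≈ 0.12

For a single sample (or paired design) of n = 577: d_min = (z_{α/2} + z_β)/√n.
z-sum = 1.960 + 0.842 = 2.802.
d_min = 2.802 / √577 = 2.802 / 24.021 = 0.117.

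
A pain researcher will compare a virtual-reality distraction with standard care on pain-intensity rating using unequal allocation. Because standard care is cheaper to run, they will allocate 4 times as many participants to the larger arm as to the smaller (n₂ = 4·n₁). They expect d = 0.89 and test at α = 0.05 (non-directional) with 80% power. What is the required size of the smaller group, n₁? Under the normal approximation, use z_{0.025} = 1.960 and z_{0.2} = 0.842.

n₁ = 13

With allocation ratio k = n₂/n₁ = 4, Var(x̄₁−x̄₂) = σ²(1/n₁ + 1/(k·n₁)) = σ²·(k+1)/(k·n₁).
So n₁ = (1 + 1/k)·((z_{α/2} + z_β)/d)² = 1.250 × (2.802/0.89)².
n₁ = 1.250 × 9.91 = 12.4.
Round up: n₁ = 13, giving n₂ = 4 × 13 = 52.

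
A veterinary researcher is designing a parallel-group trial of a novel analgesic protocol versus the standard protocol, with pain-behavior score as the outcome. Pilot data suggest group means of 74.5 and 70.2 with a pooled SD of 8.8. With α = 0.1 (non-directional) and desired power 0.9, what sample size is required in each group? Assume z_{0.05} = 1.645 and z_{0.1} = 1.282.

n = 72 per group

Cohen's d = |M₁ − M₂| / SD_pooled = |74.5 − 70.2| / 8.8 = 4.3 / 8.8 = 0.489.
For two independent groups with equal n: n = 2·((z_{α/2} + z_β) / d)².
z_{α/2} + z_β = 1.645 + 1.282 = 2.927.
n = 2 × (2.927 / 0.489)² = 2 × 5.986² = 2 × 35.83 = 71.7.
Round up to the next whole participant.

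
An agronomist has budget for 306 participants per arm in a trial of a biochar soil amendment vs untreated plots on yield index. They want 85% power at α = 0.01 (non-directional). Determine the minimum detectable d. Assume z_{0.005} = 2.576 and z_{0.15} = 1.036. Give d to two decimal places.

d_min ≈ 0.29

For two independent groups of n = 306 each: d_min = (z_{α/2} + z_β)·√(2/n).
z-sum = 2.576 + 1.036 = 3.612.
d_min = 3.612 × √(2/306) = 3.612 × 0.0808 = 0.292.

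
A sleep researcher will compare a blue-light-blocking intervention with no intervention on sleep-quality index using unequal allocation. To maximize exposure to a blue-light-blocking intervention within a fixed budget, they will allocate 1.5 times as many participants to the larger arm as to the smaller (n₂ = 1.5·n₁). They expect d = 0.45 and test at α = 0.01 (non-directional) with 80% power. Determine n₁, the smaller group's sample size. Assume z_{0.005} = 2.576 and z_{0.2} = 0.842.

With allocation ratio k = n₂/n₁ = 1.5, Var(x̄₁−x̄₂) = σ²(1/n₁ + 1/(k·n₁)) = σ²·(k+1)/(k·n₁).
So n₁ = (1 + 1/k)·((z_{α/2} + z_β)/d)² = 1.667 × (3.418/0.45)².
n₁ = 1.667 × 57.69 = 96.2.
Round up: n₁ = 97, giving n₂ = ⌈1.5 × 97⌉ = ⌈145.5⌉ = 146.

n₁ = 97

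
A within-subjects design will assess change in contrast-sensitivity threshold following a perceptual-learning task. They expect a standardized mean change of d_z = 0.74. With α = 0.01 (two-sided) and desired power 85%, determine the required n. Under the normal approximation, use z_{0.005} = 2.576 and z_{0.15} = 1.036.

For a paired (one-sample on differences) test: n = ((z_{α/2} + z_β) / d)².
z_{α/2} + z_β = 2.576 + 1.036 = 3.612.
n = (3.612 / 0.74)² = 4.881² = 23.82.
Round up.

n = 24 pairs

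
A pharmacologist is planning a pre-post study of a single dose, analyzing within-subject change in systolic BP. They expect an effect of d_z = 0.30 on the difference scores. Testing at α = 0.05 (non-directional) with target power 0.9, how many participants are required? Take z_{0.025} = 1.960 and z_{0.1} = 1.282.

n = 117 pairs

For a paired (one-sample on differences) test: n = ((z_{α/2} + z_β) / d)².
z_{α/2} + z_β = 1.960 + 1.282 = 3.242.
n = (3.242 / 0.30)² = 10.807² = 116.78.
Round up.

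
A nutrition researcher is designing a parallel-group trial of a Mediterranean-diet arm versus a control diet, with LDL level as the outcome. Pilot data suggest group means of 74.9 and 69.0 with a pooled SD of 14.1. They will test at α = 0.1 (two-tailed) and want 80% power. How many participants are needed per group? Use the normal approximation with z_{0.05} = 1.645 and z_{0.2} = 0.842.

n = 71 per group

Cohen's d = |M₁ − M₂| / SD_pooled = |74.9 − 69.0| / 14.1 = 5.9 / 14.1 = 0.418.
For two independent groups with equal n: n = 2·((z_{α/2} + z_β) / d)².
z_{α/2} + z_β = 1.645 + 0.842 = 2.487.
n = 2 × (2.487 / 0.418)² = 2 × 5.950² = 2 × 35.40 = 70.8.
Round up to the next whole participant.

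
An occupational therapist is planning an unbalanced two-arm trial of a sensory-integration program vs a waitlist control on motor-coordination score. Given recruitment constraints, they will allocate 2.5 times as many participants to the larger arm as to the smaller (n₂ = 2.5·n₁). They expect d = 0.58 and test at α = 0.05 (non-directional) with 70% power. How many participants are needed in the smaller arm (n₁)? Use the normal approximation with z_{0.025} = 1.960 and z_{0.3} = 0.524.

With allocation ratio k = n₂/n₁ = 2.5, Var(x̄₁−x̄₂) = σ²(1/n₁ + 1/(k·n₁)) = σ²·(k+1)/(k·n₁).
So n₁ = (1 + 1/k)·((z_{α/2} + z_β)/d)² = 1.400 × (2.484/0.58)².
n₁ = 1.400 × 18.34 = 25.7.
Round up: n₁ = 26, giving n₂ = 2.5 × 26 = 65.

n₁ = 26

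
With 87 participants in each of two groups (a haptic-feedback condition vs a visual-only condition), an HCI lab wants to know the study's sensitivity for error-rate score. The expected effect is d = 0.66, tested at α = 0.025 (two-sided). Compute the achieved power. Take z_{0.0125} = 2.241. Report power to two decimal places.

For two equal groups, power = Φ(d·√(n/2) − z_{α/2}).
d·√(n/2) = 0.66 × √(87/2) = 0.66 × 6.595 = 4.353.
z_β = 4.353 − 2.241 = 2.112.
Power = Φ(2.112) = 0.983.

power ≈ 0.98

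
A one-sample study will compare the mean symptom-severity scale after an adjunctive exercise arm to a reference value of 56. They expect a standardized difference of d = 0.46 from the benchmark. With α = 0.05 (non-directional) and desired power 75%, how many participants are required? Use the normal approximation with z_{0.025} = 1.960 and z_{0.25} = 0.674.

n = 33

For a one-sample test: n = ((z_{α/2} + z_β) / d)².
z_{α/2} + z_β = 1.960 + 0.674 = 2.634.
n = (2.634 / 0.46)² = 5.726² = 32.79.
Round up.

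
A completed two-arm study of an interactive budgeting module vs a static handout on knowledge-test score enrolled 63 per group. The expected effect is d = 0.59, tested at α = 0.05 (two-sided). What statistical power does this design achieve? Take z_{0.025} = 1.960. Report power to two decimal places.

For two equal groups, power = Φ(d·√(n/2) − z_{α/2}).
d·√(n/2) = 0.59 × √(63/2) = 0.59 × 5.612 = 3.311.
z_β = 3.311 − 1.960 = 1.351.
Power = Φ(1.351) = 0.912.

power ≈ 0.91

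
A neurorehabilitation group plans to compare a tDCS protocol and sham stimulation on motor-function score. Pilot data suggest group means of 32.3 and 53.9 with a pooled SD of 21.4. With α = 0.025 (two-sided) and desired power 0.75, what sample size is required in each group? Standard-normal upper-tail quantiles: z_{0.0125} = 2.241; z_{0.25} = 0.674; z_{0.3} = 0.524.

n = 17 per group

Cohen's d = |M₁ − M₂| / SD_pooled = |32.3 − 53.9| / 21.4 = 21.6 / 21.4 = 1.009.
For two independent groups with equal n: n = 2·((z_{α/2} + z_β) / d)².
z_{α/2} + z_β = 2.241 + 0.674 = 2.915.
n = 2 × (2.915 / 1.009)² = 2 × 2.889² = 2 × 8.35 = 16.7.
Round up to the next whole participant.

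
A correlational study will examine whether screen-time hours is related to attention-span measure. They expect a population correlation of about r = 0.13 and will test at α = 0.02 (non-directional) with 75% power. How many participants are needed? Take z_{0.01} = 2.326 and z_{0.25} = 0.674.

Fisher's z: C = ½·ln((1+r)/(1−r)) = ½·ln(1.2989) = 0.1307.
n = ((z_{α/2} + z_β)/C)² + 3.
(2.326 + 0.674) / 0.1307 = 3.000 / 0.1307 = 22.953.
n = 22.953² + 3 = 526.86 + 3 = 529.9.
Round up.

n = 530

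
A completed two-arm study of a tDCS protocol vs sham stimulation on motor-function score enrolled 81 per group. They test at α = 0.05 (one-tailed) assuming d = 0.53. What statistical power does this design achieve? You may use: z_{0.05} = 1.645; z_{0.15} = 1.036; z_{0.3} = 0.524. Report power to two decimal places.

For two equal groups, power = Φ(d·√(n/2) − z_{α}).
d·√(n/2) = 0.53 × √(81/2) = 0.53 × 6.364 = 3.373.
z_β = 3.373 − 1.645 = 1.728.
Power = Φ(1.728) = 0.958.

power ≈ 0.96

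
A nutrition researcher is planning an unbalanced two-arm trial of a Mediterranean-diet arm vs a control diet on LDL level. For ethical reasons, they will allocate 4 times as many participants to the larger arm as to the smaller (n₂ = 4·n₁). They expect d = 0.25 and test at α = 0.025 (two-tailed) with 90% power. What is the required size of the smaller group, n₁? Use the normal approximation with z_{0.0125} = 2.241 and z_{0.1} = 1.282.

With allocation ratio k = n₂/n₁ = 4, Var(x̄₁−x̄₂) = σ²(1/n₁ + 1/(k·n₁)) = σ²·(k+1)/(k·n₁).
So n₁ = (1 + 1/k)·((z_{α/2} + z_β)/d)² = 1.250 × (3.523/0.25)².
n₁ = 1.250 × 198.58 = 248.2.
Round up: n₁ = 249, giving n₂ = 4 × 249 = 996.

n₁ = 249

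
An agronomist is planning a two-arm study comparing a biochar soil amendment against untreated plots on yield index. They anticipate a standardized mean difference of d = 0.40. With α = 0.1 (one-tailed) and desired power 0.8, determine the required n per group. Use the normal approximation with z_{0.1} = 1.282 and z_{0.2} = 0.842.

For two independent groups with equal n: n = 2·((z_{α} + z_β) / d)².
z_{α} + z_β = 1.282 + 0.842 = 2.124.
n = 2 × (2.124 / 0.40)² = 2 × 5.310² = 2 × 28.20 = 56.4.
Round up to the next whole participant.

n = 57 per group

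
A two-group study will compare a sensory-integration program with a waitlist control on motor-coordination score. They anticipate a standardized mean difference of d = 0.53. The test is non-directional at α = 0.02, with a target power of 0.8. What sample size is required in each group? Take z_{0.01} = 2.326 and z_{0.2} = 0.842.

For two independent groups with equal n: n = 2·((z_{α/2} + z_β) / d)².
z_{α/2} + z_β = 2.326 + 0.842 = 3.168.
n = 2 × (3.168 / 0.53)² = 2 × 5.977² = 2 × 35.73 = 71.5.
Round up to the next whole participant.

n = 72 per group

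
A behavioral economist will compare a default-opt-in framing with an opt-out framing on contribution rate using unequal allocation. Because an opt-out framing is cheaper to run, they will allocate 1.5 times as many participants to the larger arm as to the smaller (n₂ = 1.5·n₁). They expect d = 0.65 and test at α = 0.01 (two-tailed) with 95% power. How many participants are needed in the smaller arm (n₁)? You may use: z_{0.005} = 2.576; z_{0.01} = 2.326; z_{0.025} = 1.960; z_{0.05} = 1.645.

n₁ = 71

With allocation ratio k = n₂/n₁ = 1.5, Var(x̄₁−x̄₂) = σ²(1/n₁ + 1/(k·n₁)) = σ²·(k+1)/(k·n₁).
So n₁ = (1 + 1/k)·((z_{α/2} + z_β)/d)² = 1.667 × (4.221/0.65)².
n₁ = 1.667 × 42.17 = 70.3.
Round up: n₁ = 71, giving n₂ = ⌈1.5 × 71⌉ = ⌈106.5⌉ = 107.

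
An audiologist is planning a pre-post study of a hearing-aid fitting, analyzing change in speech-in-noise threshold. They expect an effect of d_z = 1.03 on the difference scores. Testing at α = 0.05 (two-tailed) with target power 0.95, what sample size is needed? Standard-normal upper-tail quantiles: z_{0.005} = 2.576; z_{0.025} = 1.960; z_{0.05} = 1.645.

n = 13 pairs

For a paired (one-sample on differences) test: n = ((z_{α/2} + z_β) / d)².
z_{α/2} + z_β = 1.960 + 1.645 = 3.605.
n = (3.605 / 1.03)² = 3.500² = 12.25.
Round up.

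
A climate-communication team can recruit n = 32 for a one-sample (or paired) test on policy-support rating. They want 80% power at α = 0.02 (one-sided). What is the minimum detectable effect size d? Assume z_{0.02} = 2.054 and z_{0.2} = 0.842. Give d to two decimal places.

For a single sample (or paired design) of n = 32: d_min = (z_{α} + z_β)/√n.
z-sum = 2.054 + 0.842 = 2.896.
d_min = 2.896 / √32 = 2.896 / 5.657 = 0.512.

d_min ≈ 0.51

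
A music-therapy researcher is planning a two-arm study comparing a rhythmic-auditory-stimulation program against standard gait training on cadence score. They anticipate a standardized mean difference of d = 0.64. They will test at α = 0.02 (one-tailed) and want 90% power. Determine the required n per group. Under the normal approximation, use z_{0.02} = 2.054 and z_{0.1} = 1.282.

n = 55 per group

For two independent groups with equal n: n = 2·((z_{α} + z_β) / d)².
z_{α} + z_β = 2.054 + 1.282 = 3.336.
n = 2 × (3.336 / 0.64)² = 2 × 5.212² = 2 × 27.17 = 54.3.
Round up to the next whole participant.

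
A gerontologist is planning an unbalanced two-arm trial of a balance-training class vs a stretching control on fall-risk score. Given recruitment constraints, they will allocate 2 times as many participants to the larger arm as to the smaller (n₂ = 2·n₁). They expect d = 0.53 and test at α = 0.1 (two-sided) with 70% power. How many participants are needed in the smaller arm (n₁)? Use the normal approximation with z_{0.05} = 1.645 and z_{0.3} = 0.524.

n₁ = 26

With allocation ratio k = n₂/n₁ = 2, Var(x̄₁−x̄₂) = σ²(1/n₁ + 1/(k·n₁)) = σ²·(k+1)/(k·n₁).
So n₁ = (1 + 1/k)·((z_{α/2} + z_β)/d)² = 1.500 × (2.169/0.53)².
n₁ = 1.500 × 16.75 = 25.1.
Round up: n₁ = 26, giving n₂ = 2 × 26 = 52.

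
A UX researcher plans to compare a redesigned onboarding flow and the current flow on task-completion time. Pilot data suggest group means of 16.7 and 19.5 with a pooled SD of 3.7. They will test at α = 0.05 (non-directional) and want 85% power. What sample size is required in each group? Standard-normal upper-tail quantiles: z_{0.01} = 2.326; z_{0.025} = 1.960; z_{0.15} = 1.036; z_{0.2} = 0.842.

Cohen's d = |M₁ − M₂| / SD_pooled = |16.7 − 19.5| / 3.7 = 2.8 / 3.7 = 0.757.
For two independent groups with equal n: n = 2·((z_{α/2} + z_β) / d)².
z_{α/2} + z_β = 1.960 + 1.036 = 2.996.
n = 2 × (2.996 / 0.757)² = 2 × 3.958² = 2 × 15.66 = 31.3.
Round up to the next whole participant.

n = 32 per group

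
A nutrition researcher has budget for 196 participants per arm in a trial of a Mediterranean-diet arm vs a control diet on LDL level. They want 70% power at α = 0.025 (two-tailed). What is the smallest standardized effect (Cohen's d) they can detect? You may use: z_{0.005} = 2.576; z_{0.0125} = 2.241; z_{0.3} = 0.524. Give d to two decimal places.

d_min ≈ 0.28

For two independent groups of n = 196 each: d_min = (z_{α/2} + z_β)·√(2/n).
z-sum = 2.241 + 0.524 = 2.765.
d_min = 2.765 × √(2/196) = 2.765 × 0.1010 = 0.279.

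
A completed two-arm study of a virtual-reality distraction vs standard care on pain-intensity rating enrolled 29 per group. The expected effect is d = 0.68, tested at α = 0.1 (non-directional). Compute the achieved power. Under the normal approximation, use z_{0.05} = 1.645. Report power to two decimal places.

power ≈ 0.83

For two equal groups, power = Φ(d·√(n/2) − z_{α/2}).
d·√(n/2) = 0.68 × √(29/2) = 0.68 × 3.808 = 2.589.
z_β = 2.589 − 1.645 = 0.944.
Power = Φ(0.944) = 0.828.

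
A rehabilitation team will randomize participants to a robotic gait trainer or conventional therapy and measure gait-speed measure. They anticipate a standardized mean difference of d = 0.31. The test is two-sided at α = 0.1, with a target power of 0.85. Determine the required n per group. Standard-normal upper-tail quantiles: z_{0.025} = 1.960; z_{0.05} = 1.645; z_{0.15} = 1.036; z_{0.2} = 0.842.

n = 150 per group

For two independent groups with equal n: n = 2·((z_{α/2} + z_β) / d)².
z_{α/2} + z_β = 1.645 + 1.036 = 2.681.
n = 2 × (2.681 / 0.31)² = 2 × 8.648² = 2 × 74.79 = 149.6.
Round up to the next whole participant.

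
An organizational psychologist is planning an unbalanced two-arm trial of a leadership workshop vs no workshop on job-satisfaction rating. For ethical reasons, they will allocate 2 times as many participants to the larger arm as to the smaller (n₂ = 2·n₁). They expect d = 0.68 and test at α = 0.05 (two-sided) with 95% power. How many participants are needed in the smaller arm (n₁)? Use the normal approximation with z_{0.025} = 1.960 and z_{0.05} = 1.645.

With allocation ratio k = n₂/n₁ = 2, Var(x̄₁−x̄₂) = σ²(1/n₁ + 1/(k·n₁)) = σ²·(k+1)/(k·n₁).
So n₁ = (1 + 1/k)·((z_{α/2} + z_β)/d)² = 1.500 × (3.605/0.68)².
n₁ = 1.500 × 28.11 = 42.2.
Round up: n₁ = 43, giving n₂ = 2 × 43 = 86.

n₁ = 43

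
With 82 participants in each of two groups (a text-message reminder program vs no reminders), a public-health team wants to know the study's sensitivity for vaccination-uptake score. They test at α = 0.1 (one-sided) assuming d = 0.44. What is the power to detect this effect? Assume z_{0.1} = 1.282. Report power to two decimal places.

For two equal groups, power = Φ(d·√(n/2) − z_{α}).
d·√(n/2) = 0.44 × √(82/2) = 0.44 × 6.403 = 2.817.
z_β = 2.817 − 1.282 = 1.535.
Power = Φ(1.535) = 0.938.

power ≈ 0.94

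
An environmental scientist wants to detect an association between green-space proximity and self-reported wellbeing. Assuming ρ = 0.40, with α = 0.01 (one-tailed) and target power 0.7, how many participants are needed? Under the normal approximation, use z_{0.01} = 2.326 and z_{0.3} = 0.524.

Fisher's z: C = ½·ln((1+r)/(1−r)) = ½·ln(2.3333) = 0.4236.
n = ((z_{α} + z_β)/C)² + 3.
(2.326 + 0.524) / 0.4236 = 2.850 / 0.4236 = 6.728.
n = 6.728² + 3 = 45.27 + 3 = 48.3.
Round up.

n = 49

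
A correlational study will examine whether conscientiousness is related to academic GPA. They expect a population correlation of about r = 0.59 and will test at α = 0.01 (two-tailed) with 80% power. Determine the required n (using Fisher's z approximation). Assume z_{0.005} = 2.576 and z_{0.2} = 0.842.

Fisher's z: C = ½·ln((1+r)/(1−r)) = ½·ln(3.8780) = 0.6777.
n = ((z_{α/2} + z_β)/C)² + 3.
(2.576 + 0.842) / 0.6777 = 3.418 / 0.6777 = 5.044.
n = 5.044² + 3 = 25.44 + 3 = 28.4.
Round up.

n = 29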